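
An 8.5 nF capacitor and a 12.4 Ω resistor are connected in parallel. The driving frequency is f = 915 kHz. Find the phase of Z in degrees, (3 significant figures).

ω = 2πf = 5.749e+06 rad/s
X_C = 1/(ωC) = 20.5 Ω
Parallel: admittances add. Y = 1/R + jωC
Y = (0.0806 + j0.0489) S
|Y| = 0.0943 S → |Z| = 1/|Y| = 10.6 Ω, ∠Z = −∠Y = -31.2°

-31.2°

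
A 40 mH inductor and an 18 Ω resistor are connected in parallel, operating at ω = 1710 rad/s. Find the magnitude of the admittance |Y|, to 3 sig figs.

X_L = ωL = 68.4 Ω
Parallel: admittances add. Y = 1/R + 1/(jωL)
Y = (0.0556 − j0.0146) S
|Y| = 0.0574 S → |Z| = 1/|Y| = 17.4 Ω, ∠Z = −∠Y = 14.7°

57.4 mS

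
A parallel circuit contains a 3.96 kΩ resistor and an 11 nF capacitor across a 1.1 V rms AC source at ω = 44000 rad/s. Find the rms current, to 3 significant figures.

601 μA

X_C = 1/(ωC) = 2070 Ω
Parallel: admittances add. Y = 1/R + jωC
Y = (0.000253 + j0.000484) S
|Y| = 0.000546 S → |Z| = 1/|Y| = 1830 Ω, ∠Z = −∠Y = -62.4°
I = V/|Z| = 1.1/1830 = 601 μA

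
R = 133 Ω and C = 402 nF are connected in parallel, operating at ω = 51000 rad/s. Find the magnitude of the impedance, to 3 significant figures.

45.8 Ω

X_C = 1/(ωC) = 48.8 Ω
Parallel: admittances add. Y = 1/R + jωC
Y = (0.00752 + j0.0205) S
|Y| = 0.0218 S → |Z| = 1/|Y| = 45.8 Ω, ∠Z = −∠Y = -69.9°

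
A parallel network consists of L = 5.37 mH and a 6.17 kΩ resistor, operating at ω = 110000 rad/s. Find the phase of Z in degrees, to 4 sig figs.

X_L = ωL = 590.7 Ω
Parallel: admittances add. Y = 1/R + 1/(jωL)
Y = (0.0001621 − j0.001693) S
|Y| = 0.001701 S → |Z| = 1/|Y| = 588.0 Ω, ∠Z = −∠Y = 84.53°

84.53°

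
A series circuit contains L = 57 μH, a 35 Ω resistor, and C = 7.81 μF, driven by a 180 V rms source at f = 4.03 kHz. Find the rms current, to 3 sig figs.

ω = 2πf = 25320 rad/s
X_L = ωL = 1.44 Ω
X_C = 1/(ωC) = 5.06 Ω
Net reactance X = X_L − X_C = -3.61 Ω
Z = 35.0 − j3.61 Ω
|Z| = √(35.0² + 3.61²) = 35.2 Ω
I = V/|Z| = 180/35.2 = 5.12 A

5.12 A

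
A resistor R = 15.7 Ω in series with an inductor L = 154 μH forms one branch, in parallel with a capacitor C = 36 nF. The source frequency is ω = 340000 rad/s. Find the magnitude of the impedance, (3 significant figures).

134 Ω

X_L = ωL = 52.4 Ω
X_C = 1/(ωC) = 81.7 Ω
Branch 1 (R+jX_L): Z₁ = 15.7 + j52.4 Ω, |Z₁| = 54.7 Ω
Branch 2 (−jX_C): Z₂ = −j81.7 Ω
Parallel: Z = Z₁Z₂/(Z₁+Z₂), |Z| = 134 Ω, ∠Z = 45.2°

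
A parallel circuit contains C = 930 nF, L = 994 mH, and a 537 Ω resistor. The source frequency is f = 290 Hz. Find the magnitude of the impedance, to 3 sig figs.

458 Ω

ω = 2πf = 1822 rad/s
X_L = ωL = 1810 Ω
X_C = 1/(ωC) = 590 Ω
Parallel: admittances add. Y = 1/R + 1/(jωL) + jωC
Y = (0.00186 + j0.00114) S
|Y| = 0.00218 S → |Z| = 1/|Y| = 458 Ω, ∠Z = −∠Y = -31.5°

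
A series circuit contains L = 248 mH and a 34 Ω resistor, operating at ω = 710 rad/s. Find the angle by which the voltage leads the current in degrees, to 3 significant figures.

X_L = ωL = 176 Ω
Z = 34.0 + j176 Ω
|Z| = √(34.0² + 176²) = 179 Ω
∠Z = arctan(176/34.0) = 79.1°

79.1°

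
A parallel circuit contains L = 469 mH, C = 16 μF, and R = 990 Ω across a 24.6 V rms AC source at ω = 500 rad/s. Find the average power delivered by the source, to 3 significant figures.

X_L = ωL = 234 Ω
X_C = 1/(ωC) = 125 Ω
Parallel: admittances add. Y = 1/R + 1/(jωL) + jωC
Y = (0.00101 + j0.00374) S
|Y| = 0.00387 S → |Z| = 1/|Y| = 258 Ω, ∠Z = −∠Y = -74.9°
I = V/|Z| = 95.2 mA
P = VI cos φ = 24.6 × 0.0952 × cos(-74.9°) = 611 mW

611 mW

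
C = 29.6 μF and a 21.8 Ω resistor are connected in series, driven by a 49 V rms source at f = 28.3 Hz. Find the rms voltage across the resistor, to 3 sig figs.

5.59 V

ω = 2πf = 177.8 rad/s
X_C = 1/(ωC) = 190 Ω
Z = 21.8 − j190 Ω
|Z| = √(21.8² + 190²) = 191 Ω
I = V/|Z| = 256 mA
V_R = I·|Z_R| = 0.256 × 21.8 = 5.59 V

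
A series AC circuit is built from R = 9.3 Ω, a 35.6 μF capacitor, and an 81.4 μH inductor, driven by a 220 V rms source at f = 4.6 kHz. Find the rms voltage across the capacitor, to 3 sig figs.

22.7 V

ω = 2πf = 28900 rad/s
X_L = ωL = 2.35 Ω
X_C = 1/(ωC) = 0.972 Ω
Net reactance X = X_L − X_C = 1.38 Ω
Z = 9.30 + j1.38 Ω
|Z| = √(9.30² + 1.38²) = 9.40 Ω
I = V/|Z| = 23.4 A
V_C = I·|Z_C| = 23.4 × 0.972 = 22.7 V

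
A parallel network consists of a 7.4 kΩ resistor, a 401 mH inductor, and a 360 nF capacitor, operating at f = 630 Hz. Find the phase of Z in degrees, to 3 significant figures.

ω = 2πf = 3958 rad/s
X_L = ωL = 1590 Ω
X_C = 1/(ωC) = 702 Ω
Parallel: admittances add. Y = 1/R + 1/(jωL) + jωC
Y = (0.000135 + j0.000795) S
|Y| = 0.000806 S → |Z| = 1/|Y| = 1240 Ω, ∠Z = −∠Y = -80.4°

-80.4°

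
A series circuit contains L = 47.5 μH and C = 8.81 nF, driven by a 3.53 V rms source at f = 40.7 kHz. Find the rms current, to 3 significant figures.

8.18 mA

ω = 2πf = 255700 rad/s
X_L = ωL = 12.1 Ω
X_C = 1/(ωC) = 444 Ω
Net reactance X = X_L − X_C = -432 Ω
Z = − j432 Ω
|Z| = √(0² + 432²) = 432 Ω
I = V/|Z| = 3.53/432 = 8.18 mA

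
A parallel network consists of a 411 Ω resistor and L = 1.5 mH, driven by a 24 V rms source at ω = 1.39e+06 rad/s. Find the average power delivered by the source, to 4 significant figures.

X_L = ωL = 2085 Ω
Parallel: admittances add. Y = 1/R + 1/(jωL)
Y = (0.002433 − j0.0004796) S
|Y| = 0.002480 S → |Z| = 1/|Y| = 403.2 Ω, ∠Z = −∠Y = 11.15°
I = V/|Z| = 59.52 mA
P = VI cos φ = 24 × 0.05952 × cos(11.15°) = 1.401 W

1.401 W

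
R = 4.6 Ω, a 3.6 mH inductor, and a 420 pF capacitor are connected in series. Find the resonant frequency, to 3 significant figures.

129 kHz

ω₀ = 1/√(LC) = 1/√(0.0036 × 4.2e-10) = 813300 rad/s
f₀ = ω₀/(2π) = 129 kHz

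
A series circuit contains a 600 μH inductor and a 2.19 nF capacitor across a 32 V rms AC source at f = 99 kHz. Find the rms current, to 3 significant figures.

88.7 mA

ω = 2πf = 622000 rad/s
X_L = ωL = 373 Ω
X_C = 1/(ωC) = 734 Ω
Net reactance X = X_L − X_C = -361 Ω
Z = − j361 Ω
|Z| = √(0² + 361²) = 361 Ω
I = V/|Z| = 32/361 = 88.7 mA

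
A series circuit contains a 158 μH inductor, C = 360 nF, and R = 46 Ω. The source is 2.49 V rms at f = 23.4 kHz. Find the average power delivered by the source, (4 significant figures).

133.6 mW

ω = 2πf = 147000 rad/s
X_L = ωL = 23.23 Ω
X_C = 1/(ωC) = 18.89 Ω
Net reactance X = X_L − X_C = 4.337 Ω
Z = 46.00 + j4.337 Ω
|Z| = √(46.00² + 4.337²) = 46.20 Ω
∠Z = arctan(4.337/46.00) = 5.386°
I = V/|Z| = 53.89 mA
P = VI cos φ = 2.49 × 0.05389 × cos(5.386°) = 133.6 mW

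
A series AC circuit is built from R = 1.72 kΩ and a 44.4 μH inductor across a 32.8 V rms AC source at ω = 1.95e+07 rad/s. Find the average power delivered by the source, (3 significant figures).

499 mW

X_L = ωL = 866 Ω
Z = 1720 + j866 Ω
|Z| = √(1720² + 866²) = 1930 Ω
∠Z = arctan(866/1720) = 26.7°
I = V/|Z| = 17.0 mA
P = VI cos φ = 32.8 × 0.0170 × cos(26.7°) = 499 mW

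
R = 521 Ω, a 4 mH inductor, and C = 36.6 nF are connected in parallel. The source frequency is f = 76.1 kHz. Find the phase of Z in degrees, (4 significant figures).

-83.55°

ω = 2πf = 478200 rad/s
X_L = ωL = 1913 Ω
X_C = 1/(ωC) = 57.14 Ω
Parallel: admittances add. Y = 1/R + 1/(jωL) + jωC
Y = (0.001919 + j0.01698) S
|Y| = 0.01709 S → |Z| = 1/|Y| = 58.53 Ω, ∠Z = −∠Y = -83.55°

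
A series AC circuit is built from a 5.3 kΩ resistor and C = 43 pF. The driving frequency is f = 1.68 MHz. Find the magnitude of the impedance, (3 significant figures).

5740 Ω

ω = 2πf = 1.056e+07 rad/s
X_C = 1/(ωC) = 2200 Ω
Z = 5300 − j2200 Ω
|Z| = √(5300² + 2200²) = 5740 Ω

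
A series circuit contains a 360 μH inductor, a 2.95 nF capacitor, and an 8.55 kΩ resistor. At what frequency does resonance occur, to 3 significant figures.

ω₀ = 1/√(LC) = 1/√(0.00036 × 2.95e-09) = 970400 rad/s
f₀ = ω₀/(2π) = 154 kHz

154 kHz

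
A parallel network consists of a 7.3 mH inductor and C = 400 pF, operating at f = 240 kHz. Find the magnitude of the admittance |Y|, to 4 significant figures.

512.3 μS

ω = 2πf = 1.508e+06 rad/s
X_L = ωL = 11010 Ω
X_C = 1/(ωC) = 1658 Ω
Parallel: admittances add. Y = 1/(jωL) + jωC
Y = (0 + j0.0005123) S
|Y| = 0.0005123 S → |Z| = 1/|Y| = 1952 Ω, ∠Z = −∠Y = -90.00°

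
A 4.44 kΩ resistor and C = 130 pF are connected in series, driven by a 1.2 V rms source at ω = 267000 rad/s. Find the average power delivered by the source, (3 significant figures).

X_C = 1/(ωC) = 28800 Ω
Z = 4440 − j28800 Ω
|Z| = √(4440² + 28800²) = 29200 Ω
∠Z = arctan(-28800/4440) = -81.2°
I = V/|Z| = 41.2 μA
P = VI cos φ = 1.2 × 4.12e-05 × cos(-81.2°) = 7.52 μW

7.52 μW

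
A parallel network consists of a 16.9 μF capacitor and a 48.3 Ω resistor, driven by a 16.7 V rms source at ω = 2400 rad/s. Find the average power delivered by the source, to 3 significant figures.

X_C = 1/(ωC) = 24.7 Ω
Parallel: admittances add. Y = 1/R + jωC
Y = (0.0207 + j0.0406) S
|Y| = 0.0455 S → |Z| = 1/|Y| = 22.0 Ω, ∠Z = −∠Y = -63.0°
I = V/|Z| = 760 mA
P = VI cos φ = 16.7 × 0.760 × cos(-63.0°) = 5.77 W

5.77 W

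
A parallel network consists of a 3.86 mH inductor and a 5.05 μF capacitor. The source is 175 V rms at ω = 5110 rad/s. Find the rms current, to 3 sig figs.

X_L = ωL = 19.7 Ω
X_C = 1/(ωC) = 38.8 Ω
Parallel: admittances add. Y = 1/(jωL) + jωC
Y = (0 − j0.0249) S
|Y| = 0.0249 S → |Z| = 1/|Y| = 40.2 Ω, ∠Z = −∠Y = 90.0°
I = V/|Z| = 175/40.2 = 4.36 A

4.36 A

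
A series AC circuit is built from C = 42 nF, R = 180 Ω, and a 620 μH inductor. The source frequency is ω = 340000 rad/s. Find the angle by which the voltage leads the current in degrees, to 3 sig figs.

X_L = ωL = 211 Ω
X_C = 1/(ωC) = 70.0 Ω
Net reactance X = X_L − X_C = 141 Ω
Z = 180 + j141 Ω
|Z| = √(180² + 141²) = 229 Ω
∠Z = arctan(141/180) = 38.0°

38.0°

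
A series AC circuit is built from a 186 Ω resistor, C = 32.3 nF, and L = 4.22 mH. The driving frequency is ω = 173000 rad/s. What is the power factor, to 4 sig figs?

X_L = ωL = 730.1 Ω
X_C = 1/(ωC) = 179.0 Ω
Net reactance X = X_L − X_C = 551.1 Ω
Z = 186.0 + j551.1 Ω
|Z| = √(186.0² + 551.1²) = 581.6 Ω
∠Z = arctan(551.1/186.0) = 71.35°
cos φ = cos(71.35°) = 0.3198

0.3198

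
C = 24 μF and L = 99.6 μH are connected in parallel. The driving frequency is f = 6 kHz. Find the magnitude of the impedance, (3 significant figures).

1.57 Ω

ω = 2πf = 37700 rad/s
X_L = ωL = 3.75 Ω
X_C = 1/(ωC) = 1.11 Ω
Parallel: admittances add. Y = 1/(jωL) + jωC
Y = (0 + j0.638) S
|Y| = 0.638 S → |Z| = 1/|Y| = 1.57 Ω, ∠Z = −∠Y = -90.0°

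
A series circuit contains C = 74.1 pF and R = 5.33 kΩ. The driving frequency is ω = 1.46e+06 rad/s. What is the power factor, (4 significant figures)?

X_C = 1/(ωC) = 9243 Ω
Z = 5330 − j9243 Ω
|Z| = √(5330² + 9243²) = 10670 Ω
∠Z = arctan(-9243/5330) = -60.03°
cos φ = cos(-60.03°) = 0.4995

0.4995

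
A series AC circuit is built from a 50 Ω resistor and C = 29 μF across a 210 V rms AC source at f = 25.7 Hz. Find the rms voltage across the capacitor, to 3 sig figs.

204 V

ω = 2πf = 161.5 rad/s
X_C = 1/(ωC) = 214 Ω
Z = 50.0 − j214 Ω
|Z| = √(50.0² + 214²) = 219 Ω
I = V/|Z| = 958 mA
V_C = I·|Z_C| = 0.958 × 214 = 204 V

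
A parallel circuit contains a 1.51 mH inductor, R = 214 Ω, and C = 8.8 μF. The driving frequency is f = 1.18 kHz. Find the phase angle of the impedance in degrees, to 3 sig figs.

79.0°

ω = 2πf = 7414 rad/s
X_L = ωL = 11.2 Ω
X_C = 1/(ωC) = 15.3 Ω
Parallel: admittances add. Y = 1/R + 1/(jωL) + jωC
Y = (0.00467 − j0.0241) S
|Y| = 0.0245 S → |Z| = 1/|Y| = 40.8 Ω, ∠Z = −∠Y = 79.0°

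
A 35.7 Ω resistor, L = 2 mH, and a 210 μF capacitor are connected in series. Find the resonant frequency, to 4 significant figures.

ω₀ = 1/√(LC) = 1/√(0.002 × 0.00021) = 1543 rad/s
f₀ = ω₀/(2π) = 245.6 Hz

245.6 Hz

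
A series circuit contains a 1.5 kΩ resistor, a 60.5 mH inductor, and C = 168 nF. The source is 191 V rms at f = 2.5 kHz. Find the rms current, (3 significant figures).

ω = 2πf = 15710 rad/s
X_L = ωL = 950 Ω
X_C = 1/(ωC) = 379 Ω
Net reactance X = X_L − X_C = 571 Ω
Z = 1500 + j571 Ω
|Z| = √(1500² + 571²) = 1610 Ω
I = V/|Z| = 191/1610 = 119 mA

119 mA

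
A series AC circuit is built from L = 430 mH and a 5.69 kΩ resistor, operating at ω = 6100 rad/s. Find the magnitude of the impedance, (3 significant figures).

X_L = ωL = 2620 Ω
Z = 5690 + j2620 Ω
|Z| = √(5690² + 2620²) = 6270 Ω

6270 Ω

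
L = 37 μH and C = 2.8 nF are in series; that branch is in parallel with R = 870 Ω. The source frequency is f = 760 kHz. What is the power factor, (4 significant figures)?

0.1163

ω = 2πf = 4.775e+06 rad/s
X_L = ωL = 176.7 Ω
X_C = 1/(ωC) = 74.79 Ω
Branch 1: Z₁ = R = 870.0 Ω
Branch 2 (series LC): Z₂ = j(X_L − X_C) = j101.9 Ω
Parallel: Z = Z₁Z₂/(Z₁+Z₂), |Z| = 101.2 Ω, ∠Z = 83.32°
cos φ = cos(83.32°) = 0.1163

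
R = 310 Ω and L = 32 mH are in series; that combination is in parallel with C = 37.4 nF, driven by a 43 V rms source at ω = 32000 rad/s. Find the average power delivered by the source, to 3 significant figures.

501 mW

X_L = ωL = 1020 Ω
X_C = 1/(ωC) = 836 Ω
Branch 1 (R+jX_L): Z₁ = 310 + j1020 Ω, |Z₁| = 1070 Ω
Branch 2 (−jX_C): Z₂ = −j836 Ω
Parallel: Z = Z₁Z₂/(Z₁+Z₂), |Z| = 2460 Ω, ∠Z = -48.1°
I = V/|Z| = 17.4 mA
P = VI cos φ = 43 × 0.0174 × cos(-48.1°) = 501 mW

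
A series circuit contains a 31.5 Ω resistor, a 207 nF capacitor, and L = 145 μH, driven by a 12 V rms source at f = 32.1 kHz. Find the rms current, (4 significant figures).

ω = 2πf = 201700 rad/s
X_L = ωL = 29.25 Ω
X_C = 1/(ωC) = 23.95 Ω
Net reactance X = X_L − X_C = 5.293 Ω
Z = 31.50 + j5.293 Ω
|Z| = √(31.50² + 5.293²) = 31.94 Ω
I = V/|Z| = 12/31.94 = 375.7 mA

375.7 mA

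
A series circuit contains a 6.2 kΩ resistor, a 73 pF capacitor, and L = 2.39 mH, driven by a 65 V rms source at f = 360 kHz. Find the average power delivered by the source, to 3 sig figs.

674 mW

ω = 2πf = 2.262e+06 rad/s
X_L = ωL = 5410 Ω
X_C = 1/(ωC) = 6060 Ω
Net reactance X = X_L − X_C = -650 Ω
Z = 6200 − j650 Ω
|Z| = √(6200² + 650²) = 6230 Ω
∠Z = arctan(-650/6200) = -5.99°
I = V/|Z| = 10.4 mA
P = VI cos φ = 65 × 0.0104 × cos(-5.99°) = 674 mW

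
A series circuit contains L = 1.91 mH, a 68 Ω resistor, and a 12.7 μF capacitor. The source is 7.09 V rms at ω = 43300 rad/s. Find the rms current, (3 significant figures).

67.1 mA

X_L = ωL = 82.7 Ω
X_C = 1/(ωC) = 1.82 Ω
Net reactance X = X_L − X_C = 80.9 Ω
Z = 68.0 + j80.9 Ω
|Z| = √(68.0² + 80.9²) = 106 Ω
I = V/|Z| = 7.09/106 = 67.1 mA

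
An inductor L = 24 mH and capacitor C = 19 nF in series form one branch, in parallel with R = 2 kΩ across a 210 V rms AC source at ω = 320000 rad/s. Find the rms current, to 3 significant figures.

109 mA

X_L = ωL = 7680 Ω
X_C = 1/(ωC) = 164 Ω
Branch 1: Z₁ = R = 2000 Ω
Branch 2 (series LC): Z₂ = j(X_L − X_C) = j7520 Ω
Parallel: Z = Z₁Z₂/(Z₁+Z₂), |Z| = 1930 Ω, ∠Z = 14.9°
I = V/|Z| = 210/1930 = 109 mA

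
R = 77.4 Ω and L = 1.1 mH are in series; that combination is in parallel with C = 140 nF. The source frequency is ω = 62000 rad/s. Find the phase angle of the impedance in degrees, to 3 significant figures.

X_L = ωL = 68.2 Ω
X_C = 1/(ωC) = 115 Ω
Branch 1 (R+jX_L): Z₁ = 77.4 + j68.2 Ω, |Z₁| = 103 Ω
Branch 2 (−jX_C): Z₂ = −j115 Ω
Parallel: Z = Z₁Z₂/(Z₁+Z₂), |Z| = 131 Ω, ∠Z = -17.3°

-17.3°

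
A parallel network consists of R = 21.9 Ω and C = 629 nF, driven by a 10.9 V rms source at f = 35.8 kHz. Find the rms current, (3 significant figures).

ω = 2πf = 224900 rad/s
X_C = 1/(ωC) = 7.07 Ω
Parallel: admittances add. Y = 1/R + jωC
Y = (0.0457 + j0.141) S
|Y| = 0.149 S → |Z| = 1/|Y| = 6.73 Ω, ∠Z = −∠Y = -72.1°
I = V/|Z| = 10.9/6.73 = 1.62 A

1.62 A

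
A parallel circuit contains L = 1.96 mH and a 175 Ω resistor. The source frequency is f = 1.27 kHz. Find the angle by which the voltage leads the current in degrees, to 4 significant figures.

84.89°

ω = 2πf = 7980 rad/s
X_L = ωL = 15.64 Ω
Parallel: admittances add. Y = 1/R + 1/(jωL)
Y = (0.005714 − j0.06394) S
|Y| = 0.06419 S → |Z| = 1/|Y| = 15.58 Ω, ∠Z = −∠Y = 84.89°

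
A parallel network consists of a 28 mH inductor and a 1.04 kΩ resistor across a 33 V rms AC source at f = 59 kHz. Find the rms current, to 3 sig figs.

ω = 2πf = 370700 rad/s
X_L = ωL = 10400 Ω
Parallel: admittances add. Y = 1/R + 1/(jωL)
Y = (0.000962 − j9.63e-05) S
|Y| = 0.000966 S → |Z| = 1/|Y| = 1030 Ω, ∠Z = −∠Y = 5.72°
I = V/|Z| = 33/1030 = 31.9 mA

31.9 mA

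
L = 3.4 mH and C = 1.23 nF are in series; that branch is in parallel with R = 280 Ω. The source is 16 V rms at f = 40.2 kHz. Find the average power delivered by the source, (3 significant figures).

914 mW

ω = 2πf = 252600 rad/s
X_L = ωL = 859 Ω
X_C = 1/(ωC) = 3220 Ω
Branch 1: Z₁ = R = 280 Ω
Branch 2 (series LC): Z₂ = j(X_L − X_C) = −j2360 Ω
Parallel: Z = Z₁Z₂/(Z₁+Z₂), |Z| = 278 Ω, ∠Z = -6.77°
I = V/|Z| = 57.5 mA
P = VI cos φ = 16 × 0.0575 × cos(-6.77°) = 914 mW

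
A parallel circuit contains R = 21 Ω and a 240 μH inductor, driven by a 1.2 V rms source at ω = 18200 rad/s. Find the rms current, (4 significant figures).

280.6 mA

X_L = ωL = 4.368 Ω
Parallel: admittances add. Y = 1/R + 1/(jωL)
Y = (0.04762 − j0.2289) S
|Y| = 0.2338 S → |Z| = 1/|Y| = 4.276 Ω, ∠Z = −∠Y = 78.25°
I = V/|Z| = 1.2/4.276 = 280.6 mA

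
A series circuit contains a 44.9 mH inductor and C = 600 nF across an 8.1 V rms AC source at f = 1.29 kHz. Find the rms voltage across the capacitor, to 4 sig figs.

10.52 V

ω = 2πf = 8105 rad/s
X_L = ωL = 363.9 Ω
X_C = 1/(ωC) = 205.6 Ω
Net reactance X = X_L − X_C = 158.3 Ω
Z = j158.3 Ω
|Z| = √(0² + 158.3²) = 158.3 Ω
I = V/|Z| = 51.17 mA
V_C = I·|Z_C| = 0.05117 × 205.6 = 10.52 V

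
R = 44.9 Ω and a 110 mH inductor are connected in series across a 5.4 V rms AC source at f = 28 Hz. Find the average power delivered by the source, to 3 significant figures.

548 mW

ω = 2πf = 175.9 rad/s
X_L = ωL = 19.4 Ω
Z = 44.9 + j19.4 Ω
|Z| = √(44.9² + 19.4²) = 48.9 Ω
∠Z = arctan(19.4/44.9) = 23.3°
I = V/|Z| = 110 mA
P = VI cos φ = 5.4 × 0.110 × cos(23.3°) = 548 mW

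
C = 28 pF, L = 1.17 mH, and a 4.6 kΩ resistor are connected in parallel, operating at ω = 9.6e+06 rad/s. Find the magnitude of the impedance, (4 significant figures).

3545 Ω

X_L = ωL = 11230 Ω
X_C = 1/(ωC) = 3720 Ω
Parallel: admittances add. Y = 1/R + 1/(jωL) + jωC
Y = (0.0002174 + j0.0001798) S
|Y| = 0.0002821 S → |Z| = 1/|Y| = 3545 Ω, ∠Z = −∠Y = -39.59°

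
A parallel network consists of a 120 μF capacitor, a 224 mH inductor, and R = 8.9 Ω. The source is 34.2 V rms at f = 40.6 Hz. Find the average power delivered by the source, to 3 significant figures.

131 W

ω = 2πf = 255.1 rad/s
X_L = ωL = 57.1 Ω
X_C = 1/(ωC) = 32.7 Ω
Parallel: admittances add. Y = 1/R + 1/(jωL) + jωC
Y = (0.112 + j0.0131) S
|Y| = 0.113 S → |Z| = 1/|Y| = 8.84 Ω, ∠Z = −∠Y = -6.66°
I = V/|Z| = 3.87 A
P = VI cos φ = 34.2 × 3.87 × cos(-6.66°) = 131 W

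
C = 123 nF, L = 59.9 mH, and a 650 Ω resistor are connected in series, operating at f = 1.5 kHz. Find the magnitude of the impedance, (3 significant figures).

ω = 2πf = 9425 rad/s
X_L = ωL = 565 Ω
X_C = 1/(ωC) = 863 Ω
Net reactance X = X_L − X_C = -298 Ω
Z = 650 − j298 Ω
|Z| = √(650² + 298²) = 715 Ω

715 Ω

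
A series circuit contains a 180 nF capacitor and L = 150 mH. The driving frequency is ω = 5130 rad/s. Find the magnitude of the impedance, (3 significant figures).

313 Ω

X_L = ωL = 770 Ω
X_C = 1/(ωC) = 1080 Ω
Net reactance X = X_L − X_C = -313 Ω
Z = − j313 Ω
|Z| = √(0² + 313²) = 313 Ω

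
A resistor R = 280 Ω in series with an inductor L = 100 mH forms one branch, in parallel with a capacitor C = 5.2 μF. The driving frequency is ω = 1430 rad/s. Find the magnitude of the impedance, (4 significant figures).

X_L = ωL = 143.0 Ω
X_C = 1/(ωC) = 134.5 Ω
Branch 1 (R+jX_L): Z₁ = 280.0 + j143.0 Ω, |Z₁| = 314.4 Ω
Branch 2 (−jX_C): Z₂ = −j134.5 Ω
Parallel: Z = Z₁Z₂/(Z₁+Z₂), |Z| = 150.9 Ω, ∠Z = -64.69°

150.9 Ω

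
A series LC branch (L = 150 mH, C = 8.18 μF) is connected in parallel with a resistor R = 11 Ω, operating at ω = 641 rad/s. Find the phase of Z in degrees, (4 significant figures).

-6.635°

X_L = ωL = 96.15 Ω
X_C = 1/(ωC) = 190.7 Ω
Branch 1: Z₁ = R = 11.00 Ω
Branch 2 (series LC): Z₂ = j(X_L − X_C) = −j94.57 Ω
Parallel: Z = Z₁Z₂/(Z₁+Z₂), |Z| = 10.93 Ω, ∠Z = -6.635°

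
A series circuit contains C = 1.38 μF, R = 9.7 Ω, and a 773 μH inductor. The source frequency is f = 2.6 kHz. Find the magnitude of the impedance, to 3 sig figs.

33.2 Ω

ω = 2πf = 16340 rad/s
X_L = ωL = 12.6 Ω
X_C = 1/(ωC) = 44.4 Ω
Net reactance X = X_L − X_C = -31.7 Ω
Z = 9.70 − j31.7 Ω
|Z| = √(9.70² + 31.7²) = 33.2 Ω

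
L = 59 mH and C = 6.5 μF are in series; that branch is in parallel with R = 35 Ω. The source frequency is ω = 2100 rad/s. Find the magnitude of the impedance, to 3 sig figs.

X_L = ωL = 124 Ω
X_C = 1/(ωC) = 73.3 Ω
Branch 1: Z₁ = R = 35.0 Ω
Branch 2 (series LC): Z₂ = j(X_L − X_C) = j50.6 Ω
Parallel: Z = Z₁Z₂/(Z₁+Z₂), |Z| = 28.8 Ω, ∠Z = 34.7°

28.8 Ω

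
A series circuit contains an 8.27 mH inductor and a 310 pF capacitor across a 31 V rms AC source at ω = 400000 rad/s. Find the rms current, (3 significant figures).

X_L = ωL = 3310 Ω
X_C = 1/(ωC) = 8060 Ω
Net reactance X = X_L − X_C = -4760 Ω
Z = − j4760 Ω
|Z| = √(0² + 4760²) = 4760 Ω
I = V/|Z| = 31/4760 = 6.52 mA

6.52 mA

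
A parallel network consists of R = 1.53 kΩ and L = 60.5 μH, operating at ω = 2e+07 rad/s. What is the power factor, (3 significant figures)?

X_L = ωL = 1210 Ω
Parallel: admittances add. Y = 1/R + 1/(jωL)
Y = (0.000654 − j0.000826) S
|Y| = 0.00105 S → |Z| = 1/|Y| = 949 Ω, ∠Z = −∠Y = 51.7°
cos φ = cos(51.7°) = 0.620

0.620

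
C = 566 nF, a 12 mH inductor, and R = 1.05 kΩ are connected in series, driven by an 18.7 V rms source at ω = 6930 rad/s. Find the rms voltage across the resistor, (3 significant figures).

18.5 V

X_L = ωL = 83.2 Ω
X_C = 1/(ωC) = 255 Ω
Net reactance X = X_L − X_C = -172 Ω
Z = 1050 − j172 Ω
|Z| = √(1050² + 172²) = 1060 Ω
I = V/|Z| = 17.6 mA
V_R = I·|Z_R| = 0.0176 × 1050 = 18.5 V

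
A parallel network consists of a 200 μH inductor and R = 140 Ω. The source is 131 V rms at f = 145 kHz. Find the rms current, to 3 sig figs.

ω = 2πf = 911100 rad/s
X_L = ωL = 182 Ω
Parallel: admittances add. Y = 1/R + 1/(jωL)
Y = (0.00714 − j0.00549) S
|Y| = 0.00901 S → |Z| = 1/|Y| = 111 Ω, ∠Z = −∠Y = 37.5°
I = V/|Z| = 131/111 = 1.18 A

1.18 A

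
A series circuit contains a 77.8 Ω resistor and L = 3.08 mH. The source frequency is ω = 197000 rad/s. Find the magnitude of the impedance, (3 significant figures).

612 Ω

X_L = ωL = 607 Ω
Z = 77.8 + j607 Ω
|Z| = √(77.8² + 607²) = 612 Ω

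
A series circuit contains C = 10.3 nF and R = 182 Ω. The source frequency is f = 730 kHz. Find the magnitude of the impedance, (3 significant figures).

ω = 2πf = 4.587e+06 rad/s
X_C = 1/(ωC) = 21.2 Ω
Z = 182 − j21.2 Ω
|Z| = √(182² + 21.2²) = 183 Ω

183 Ω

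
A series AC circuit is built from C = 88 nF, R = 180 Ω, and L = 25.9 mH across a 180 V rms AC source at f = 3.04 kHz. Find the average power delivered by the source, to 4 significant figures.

137.4 W

ω = 2πf = 19100 rad/s
X_L = ωL = 494.7 Ω
X_C = 1/(ωC) = 594.9 Ω
Net reactance X = X_L − X_C = -100.2 Ω
Z = 180.0 − j100.2 Ω
|Z| = √(180.0² + 100.2²) = 206.0 Ω
∠Z = arctan(-100.2/180.0) = -29.11°
I = V/|Z| = 873.7 mA
P = VI cos φ = 180 × 0.8737 × cos(-29.11°) = 137.4 W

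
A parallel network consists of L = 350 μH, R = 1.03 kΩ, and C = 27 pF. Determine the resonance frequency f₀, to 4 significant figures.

ω₀ = 1/√(LC) = 1/√(0.00035 × 2.7e-11) = 1.029e+07 rad/s
f₀ = ω₀/(2π) = 1.637 MHz

1.637 MHz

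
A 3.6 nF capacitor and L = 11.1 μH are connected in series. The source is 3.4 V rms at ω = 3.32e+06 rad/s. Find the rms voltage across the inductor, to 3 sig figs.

2.68 V

X_L = ωL = 36.9 Ω
X_C = 1/(ωC) = 83.7 Ω
Net reactance X = X_L − X_C = -46.8 Ω
Z = − j46.8 Ω
|Z| = √(0² + 46.8²) = 46.8 Ω
I = V/|Z| = 72.6 mA
V_L = I·|Z_L| = 0.0726 × 36.9 = 2.68 V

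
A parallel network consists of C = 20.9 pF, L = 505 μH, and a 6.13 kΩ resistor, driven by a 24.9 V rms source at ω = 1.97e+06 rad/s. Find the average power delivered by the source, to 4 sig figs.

101.1 mW

X_L = ωL = 994.9 Ω
X_C = 1/(ωC) = 24290 Ω
Parallel: admittances add. Y = 1/R + 1/(jωL) + jωC
Y = (0.0001631 − j0.0009640) S
|Y| = 0.0009777 S → |Z| = 1/|Y| = 1023 Ω, ∠Z = −∠Y = 80.40°
I = V/|Z| = 24.34 mA
P = VI cos φ = 24.9 × 0.02434 × cos(80.40°) = 101.1 mW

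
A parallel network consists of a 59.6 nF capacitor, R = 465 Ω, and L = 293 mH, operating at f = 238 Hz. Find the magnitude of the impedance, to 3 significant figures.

ω = 2πf = 1495 rad/s
X_L = ωL = 438 Ω
X_C = 1/(ωC) = 11200 Ω
Parallel: admittances add. Y = 1/R + 1/(jωL) + jωC
Y = (0.00215 − j0.00219) S
|Y| = 0.00307 S → |Z| = 1/|Y| = 326 Ω, ∠Z = −∠Y = 45.6°

326 Ω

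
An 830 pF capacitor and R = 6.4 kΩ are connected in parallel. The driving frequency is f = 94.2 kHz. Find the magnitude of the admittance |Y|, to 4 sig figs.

515.5 μS

ω = 2πf = 591900 rad/s
X_C = 1/(ωC) = 2036 Ω
Parallel: admittances add. Y = 1/R + jωC
Y = (0.0001563 + j0.0004913) S
|Y| = 0.0005155 S → |Z| = 1/|Y| = 1940 Ω, ∠Z = −∠Y = -72.36°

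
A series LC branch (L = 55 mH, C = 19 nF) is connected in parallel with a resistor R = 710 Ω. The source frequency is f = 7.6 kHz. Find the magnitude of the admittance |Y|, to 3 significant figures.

1.55 mS

ω = 2πf = 47750 rad/s
X_L = ωL = 2630 Ω
X_C = 1/(ωC) = 1100 Ω
Branch 1: Z₁ = R = 710 Ω
Branch 2 (series LC): Z₂ = j(X_L − X_C) = j1520 Ω
Parallel: Z = Z₁Z₂/(Z₁+Z₂), |Z| = 644 Ω, ∠Z = 25.0°
|Y| = 1/|Z| = 1.55 mS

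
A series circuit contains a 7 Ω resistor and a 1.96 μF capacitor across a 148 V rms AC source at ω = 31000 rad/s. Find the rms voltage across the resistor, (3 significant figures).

X_C = 1/(ωC) = 16.5 Ω
Z = 7.00 − j16.5 Ω
|Z| = √(7.00² + 16.5²) = 17.9 Ω
I = V/|Z| = 8.28 A
V_R = I·|Z_R| = 8.28 × 7.00 = 57.9 V

57.9 V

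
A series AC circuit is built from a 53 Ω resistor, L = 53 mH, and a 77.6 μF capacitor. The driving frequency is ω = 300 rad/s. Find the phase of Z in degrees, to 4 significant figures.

-27.04°

X_L = ωL = 15.90 Ω
X_C = 1/(ωC) = 42.96 Ω
Net reactance X = X_L − X_C = -27.06 Ω
Z = 53.00 − j27.06 Ω
|Z| = √(53.00² + 27.06²) = 59.51 Ω
∠Z = arctan(-27.06/53.00) = -27.04°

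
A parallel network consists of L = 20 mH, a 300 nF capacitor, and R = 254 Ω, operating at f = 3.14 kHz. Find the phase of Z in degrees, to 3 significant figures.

ω = 2πf = 19730 rad/s
X_L = ωL = 395 Ω
X_C = 1/(ωC) = 169 Ω
Parallel: admittances add. Y = 1/R + 1/(jωL) + jωC
Y = (0.00394 + j0.00338) S
|Y| = 0.00519 S → |Z| = 1/|Y| = 193 Ω, ∠Z = −∠Y = -40.7°

-40.7°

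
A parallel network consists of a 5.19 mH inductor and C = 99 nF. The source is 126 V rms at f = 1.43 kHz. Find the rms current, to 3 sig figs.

2.59 A

ω = 2πf = 8985 rad/s
X_L = ωL = 46.6 Ω
X_C = 1/(ωC) = 1120 Ω
Parallel: admittances add. Y = 1/(jωL) + jωC
Y = (0 − j0.0206) S
|Y| = 0.0206 S → |Z| = 1/|Y| = 48.6 Ω, ∠Z = −∠Y = 90.0°
I = V/|Z| = 126/48.6 = 2.59 A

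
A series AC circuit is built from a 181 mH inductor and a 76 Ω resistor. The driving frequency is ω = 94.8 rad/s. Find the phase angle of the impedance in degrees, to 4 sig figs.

12.72°

X_L = ωL = 17.16 Ω
Z = 76.00 + j17.16 Ω
|Z| = √(76.00² + 17.16²) = 77.91 Ω
∠Z = arctan(17.16/76.00) = 12.72°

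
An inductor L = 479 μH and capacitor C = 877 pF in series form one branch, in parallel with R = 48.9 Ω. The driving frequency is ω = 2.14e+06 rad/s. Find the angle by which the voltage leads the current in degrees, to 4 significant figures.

5.673°

X_L = ωL = 1025 Ω
X_C = 1/(ωC) = 532.8 Ω
Branch 1: Z₁ = R = 48.90 Ω
Branch 2 (series LC): Z₂ = j(X_L − X_C) = j492.2 Ω
Parallel: Z = Z₁Z₂/(Z₁+Z₂), |Z| = 48.66 Ω, ∠Z = 5.673°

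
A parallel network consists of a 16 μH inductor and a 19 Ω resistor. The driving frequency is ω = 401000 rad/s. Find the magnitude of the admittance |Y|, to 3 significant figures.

165 mS

X_L = ωL = 6.42 Ω
Parallel: admittances add. Y = 1/R + 1/(jωL)
Y = (0.0526 − j0.156) S
|Y| = 0.165 S → |Z| = 1/|Y| = 6.08 Ω, ∠Z = −∠Y = 71.3°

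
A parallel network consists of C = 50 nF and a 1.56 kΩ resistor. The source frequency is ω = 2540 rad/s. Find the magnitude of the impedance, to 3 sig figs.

X_C = 1/(ωC) = 7870 Ω
Parallel: admittances add. Y = 1/R + jωC
Y = (0.000641 + j0.000127) S
|Y| = 0.000653 S → |Z| = 1/|Y| = 1530 Ω, ∠Z = −∠Y = -11.2°

1530 Ω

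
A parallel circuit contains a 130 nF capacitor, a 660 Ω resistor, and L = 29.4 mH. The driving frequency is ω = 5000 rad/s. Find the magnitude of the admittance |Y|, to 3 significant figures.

6.34 mS

X_L = ωL = 147 Ω
X_C = 1/(ωC) = 1540 Ω
Parallel: admittances add. Y = 1/R + 1/(jωL) + jωC
Y = (0.00152 − j0.00615) S
|Y| = 0.00634 S → |Z| = 1/|Y| = 158 Ω, ∠Z = −∠Y = 76.2°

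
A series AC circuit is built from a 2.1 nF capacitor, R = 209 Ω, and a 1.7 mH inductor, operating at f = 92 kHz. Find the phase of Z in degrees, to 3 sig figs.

37.2°

ω = 2πf = 578100 rad/s
X_L = ωL = 983 Ω
X_C = 1/(ωC) = 824 Ω
Net reactance X = X_L − X_C = 159 Ω
Z = 209 + j159 Ω
|Z| = √(209² + 159²) = 263 Ω
∠Z = arctan(159/209) = 37.2°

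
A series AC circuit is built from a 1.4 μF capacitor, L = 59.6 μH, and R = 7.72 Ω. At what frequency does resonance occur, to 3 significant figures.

ω₀ = 1/√(LC) = 1/√(5.96e-05 × 1.4e-06) = 109500 rad/s
f₀ = ω₀/(2π) = 17.4 kHz

17.4 kHz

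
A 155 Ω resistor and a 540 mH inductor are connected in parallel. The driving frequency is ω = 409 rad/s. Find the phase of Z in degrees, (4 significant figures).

X_L = ωL = 220.9 Ω
Parallel: admittances add. Y = 1/R + 1/(jωL)
Y = (0.006452 − j0.004528) S
|Y| = 0.007882 S → |Z| = 1/|Y| = 126.9 Ω, ∠Z = −∠Y = 35.06°

35.06°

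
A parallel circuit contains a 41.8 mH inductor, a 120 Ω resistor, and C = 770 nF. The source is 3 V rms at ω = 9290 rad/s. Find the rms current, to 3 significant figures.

28.5 mA

X_L = ωL = 388 Ω
X_C = 1/(ωC) = 140 Ω
Parallel: admittances add. Y = 1/R + 1/(jωL) + jωC
Y = (0.00833 + j0.00458) S
|Y| = 0.00951 S → |Z| = 1/|Y| = 105 Ω, ∠Z = −∠Y = -28.8°
I = V/|Z| = 3/105 = 28.5 mA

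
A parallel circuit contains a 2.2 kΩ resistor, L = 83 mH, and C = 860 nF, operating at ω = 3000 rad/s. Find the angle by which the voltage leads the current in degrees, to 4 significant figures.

X_L = ωL = 249.0 Ω
X_C = 1/(ωC) = 387.6 Ω
Parallel: admittances add. Y = 1/R + 1/(jωL) + jωC
Y = (0.0004545 − j0.001436) S
|Y| = 0.001506 S → |Z| = 1/|Y| = 663.9 Ω, ∠Z = −∠Y = 72.44°

72.44°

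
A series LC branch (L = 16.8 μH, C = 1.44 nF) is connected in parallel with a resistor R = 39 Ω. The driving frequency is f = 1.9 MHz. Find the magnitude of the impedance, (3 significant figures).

ω = 2πf = 1.194e+07 rad/s
X_L = ωL = 201 Ω
X_C = 1/(ωC) = 58.2 Ω
Branch 1: Z₁ = R = 39.0 Ω
Branch 2 (series LC): Z₂ = j(X_L − X_C) = j142 Ω
Parallel: Z = Z₁Z₂/(Z₁+Z₂), |Z| = 37.6 Ω, ∠Z = 15.3°

37.6 Ω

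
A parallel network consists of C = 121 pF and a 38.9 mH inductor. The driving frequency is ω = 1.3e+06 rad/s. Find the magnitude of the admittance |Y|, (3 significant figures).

138 μS

X_L = ωL = 50600 Ω
X_C = 1/(ωC) = 6360 Ω
Parallel: admittances add. Y = 1/(jωL) + jωC
Y = (0 + j0.000138) S
|Y| = 0.000138 S → |Z| = 1/|Y| = 7270 Ω, ∠Z = −∠Y = -90.0°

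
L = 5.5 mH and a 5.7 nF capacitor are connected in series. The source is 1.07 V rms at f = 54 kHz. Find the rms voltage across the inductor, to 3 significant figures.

ω = 2πf = 339300 rad/s
X_L = ωL = 1870 Ω
X_C = 1/(ωC) = 517 Ω
Net reactance X = X_L − X_C = 1350 Ω
Z = j1350 Ω
|Z| = √(0² + 1350²) = 1350 Ω
I = V/|Z| = 793 μA
V_L = I·|Z_L| = 0.000793 × 1870 = 1.48 V

1.48 V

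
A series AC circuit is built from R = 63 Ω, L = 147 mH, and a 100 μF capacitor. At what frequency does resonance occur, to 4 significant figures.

41.51 Hz

ω₀ = 1/√(LC) = 1/√(0.147 × 0.0001) = 260.8 rad/s
f₀ = ω₀/(2π) = 41.51 Hz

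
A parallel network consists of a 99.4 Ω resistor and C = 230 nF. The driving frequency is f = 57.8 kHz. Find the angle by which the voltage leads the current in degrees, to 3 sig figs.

ω = 2πf = 363200 rad/s
X_C = 1/(ωC) = 12.0 Ω
Parallel: admittances add. Y = 1/R + jωC
Y = (0.0101 + j0.0835) S
|Y| = 0.0841 S → |Z| = 1/|Y| = 11.9 Ω, ∠Z = −∠Y = -83.1°

-83.1°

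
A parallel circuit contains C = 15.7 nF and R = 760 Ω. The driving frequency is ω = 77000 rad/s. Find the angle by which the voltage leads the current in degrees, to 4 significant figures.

-42.58°

X_C = 1/(ωC) = 827.2 Ω
Parallel: admittances add. Y = 1/R + jωC
Y = (0.001316 + j0.001209) S
|Y| = 0.001787 S → |Z| = 1/|Y| = 559.7 Ω, ∠Z = −∠Y = -42.58°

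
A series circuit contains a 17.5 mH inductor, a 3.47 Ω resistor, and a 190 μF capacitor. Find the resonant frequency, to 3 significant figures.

87.3 Hz

ω₀ = 1/√(LC) = 1/√(0.0175 × 0.00019) = 548.4 rad/s
f₀ = ω₀/(2π) = 87.3 Hz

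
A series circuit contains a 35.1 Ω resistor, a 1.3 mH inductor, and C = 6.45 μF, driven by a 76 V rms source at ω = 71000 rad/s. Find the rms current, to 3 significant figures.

X_L = ωL = 92.3 Ω
X_C = 1/(ωC) = 2.18 Ω
Net reactance X = X_L − X_C = 90.1 Ω
Z = 35.1 + j90.1 Ω
|Z| = √(35.1² + 90.1²) = 96.7 Ω
I = V/|Z| = 76/96.7 = 786 mA

786 mA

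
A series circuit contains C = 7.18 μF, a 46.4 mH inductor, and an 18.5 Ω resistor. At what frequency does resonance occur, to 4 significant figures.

ω₀ = 1/√(LC) = 1/√(0.0464 × 7.18e-06) = 1733 rad/s
f₀ = ω₀/(2π) = 275.7 Hz

275.7 Hz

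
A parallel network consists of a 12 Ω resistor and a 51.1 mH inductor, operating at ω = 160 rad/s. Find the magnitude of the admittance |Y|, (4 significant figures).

148.0 mS

X_L = ωL = 8.176 Ω
Parallel: admittances add. Y = 1/R + 1/(jωL)
Y = (0.08333 − j0.1223) S
|Y| = 0.1480 S → |Z| = 1/|Y| = 6.757 Ω, ∠Z = −∠Y = 55.73°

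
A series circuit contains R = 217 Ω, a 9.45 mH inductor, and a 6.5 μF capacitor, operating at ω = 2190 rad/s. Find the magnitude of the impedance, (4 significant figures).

X_L = ωL = 20.70 Ω
X_C = 1/(ωC) = 70.25 Ω
Net reactance X = X_L − X_C = -49.55 Ω
Z = 217.0 − j49.55 Ω
|Z| = √(217.0² + 49.55²) = 222.6 Ω

222.6 Ω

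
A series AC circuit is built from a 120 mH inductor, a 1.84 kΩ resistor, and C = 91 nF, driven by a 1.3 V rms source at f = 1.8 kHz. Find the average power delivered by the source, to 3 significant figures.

880 μW

ω = 2πf = 11310 rad/s
X_L = ωL = 1360 Ω
X_C = 1/(ωC) = 972 Ω
Net reactance X = X_L − X_C = 386 Ω
Z = 1840 + j386 Ω
|Z| = √(1840² + 386²) = 1880 Ω
∠Z = arctan(386/1840) = 11.8°
I = V/|Z| = 692 μA
P = VI cos φ = 1.3 × 0.000692 × cos(11.8°) = 880 μW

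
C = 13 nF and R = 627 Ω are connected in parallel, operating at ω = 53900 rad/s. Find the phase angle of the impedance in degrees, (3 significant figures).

-23.7°

X_C = 1/(ωC) = 1430 Ω
Parallel: admittances add. Y = 1/R + jωC
Y = (0.00159 + j0.000701) S
|Y| = 0.00174 S → |Z| = 1/|Y| = 574 Ω, ∠Z = −∠Y = -23.7°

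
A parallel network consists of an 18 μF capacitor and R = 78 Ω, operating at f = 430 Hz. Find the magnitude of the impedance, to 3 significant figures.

ω = 2πf = 2702 rad/s
X_C = 1/(ωC) = 20.6 Ω
Parallel: admittances add. Y = 1/R + jωC
Y = (0.0128 + j0.0486) S
|Y| = 0.0503 S → |Z| = 1/|Y| = 19.9 Ω, ∠Z = −∠Y = -75.2°

19.9 Ω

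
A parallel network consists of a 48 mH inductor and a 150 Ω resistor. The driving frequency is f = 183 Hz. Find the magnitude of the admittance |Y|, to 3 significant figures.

19.3 mS

ω = 2πf = 1150 rad/s
X_L = ωL = 55.2 Ω
Parallel: admittances add. Y = 1/R + 1/(jωL)
Y = (0.00667 − j0.0181) S
|Y| = 0.0193 S → |Z| = 1/|Y| = 51.8 Ω, ∠Z = −∠Y = 69.8°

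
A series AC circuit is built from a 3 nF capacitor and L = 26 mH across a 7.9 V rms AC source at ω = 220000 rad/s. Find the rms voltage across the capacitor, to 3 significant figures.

2.85 V

X_L = ωL = 5720 Ω
X_C = 1/(ωC) = 1520 Ω
Net reactance X = X_L − X_C = 4200 Ω
Z = j4200 Ω
|Z| = √(0² + 4200²) = 4200 Ω
I = V/|Z| = 1.88 mA
V_C = I·|Z_C| = 0.00188 × 1520 = 2.85 V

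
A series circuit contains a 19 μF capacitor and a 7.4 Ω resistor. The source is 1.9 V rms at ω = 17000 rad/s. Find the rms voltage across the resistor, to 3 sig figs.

1.75 V

X_C = 1/(ωC) = 3.10 Ω
Z = 7.40 − j3.10 Ω
|Z| = √(7.40² + 3.10²) = 8.02 Ω
I = V/|Z| = 237 mA
V_R = I·|Z_R| = 0.237 × 7.40 = 1.75 V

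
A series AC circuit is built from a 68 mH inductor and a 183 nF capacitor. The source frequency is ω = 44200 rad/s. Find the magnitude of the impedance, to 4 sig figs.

2882 Ω

X_L = ωL = 3006 Ω
X_C = 1/(ωC) = 123.6 Ω
Net reactance X = X_L − X_C = 2882 Ω
Z = j2882 Ω
|Z| = √(0² + 2882²) = 2882 Ω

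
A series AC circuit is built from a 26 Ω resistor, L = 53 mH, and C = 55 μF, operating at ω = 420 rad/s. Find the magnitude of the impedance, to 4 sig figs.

33.44 Ω

X_L = ωL = 22.26 Ω
X_C = 1/(ωC) = 43.29 Ω
Net reactance X = X_L − X_C = -21.03 Ω
Z = 26.00 − j21.03 Ω
|Z| = √(26.00² + 21.03²) = 33.44 Ω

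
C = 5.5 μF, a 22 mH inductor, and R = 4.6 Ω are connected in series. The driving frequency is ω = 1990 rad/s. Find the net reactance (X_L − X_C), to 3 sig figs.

X_L = ωL = 43.8 Ω
X_C = 1/(ωC) = 91.4 Ω
X = 43.8 − 91.4 = -47.6 Ω

-47.6 Ω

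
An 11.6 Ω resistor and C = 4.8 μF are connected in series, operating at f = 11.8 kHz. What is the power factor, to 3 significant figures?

0.972

ω = 2πf = 74140 rad/s
X_C = 1/(ωC) = 2.81 Ω
Z = 11.6 − j2.81 Ω
|Z| = √(11.6² + 2.81²) = 11.9 Ω
∠Z = arctan(-2.81/11.6) = -13.6°
cos φ = cos(-13.6°) = 0.972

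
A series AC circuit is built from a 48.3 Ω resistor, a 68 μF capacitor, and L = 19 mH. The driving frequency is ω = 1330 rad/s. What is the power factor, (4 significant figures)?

0.9593

X_L = ωL = 25.27 Ω
X_C = 1/(ωC) = 11.06 Ω
Net reactance X = X_L − X_C = 14.21 Ω
Z = 48.30 + j14.21 Ω
|Z| = √(48.30² + 14.21²) = 50.35 Ω
∠Z = arctan(14.21/48.30) = 16.40°
cos φ = cos(16.40°) = 0.9593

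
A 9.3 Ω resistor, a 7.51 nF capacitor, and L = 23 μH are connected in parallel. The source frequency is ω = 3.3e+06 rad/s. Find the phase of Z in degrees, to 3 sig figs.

-6.16°

X_L = ωL = 75.9 Ω
X_C = 1/(ωC) = 40.4 Ω
Parallel: admittances add. Y = 1/R + 1/(jωL) + jωC
Y = (0.108 + j0.0116) S
|Y| = 0.108 S → |Z| = 1/|Y| = 9.25 Ω, ∠Z = −∠Y = -6.16°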